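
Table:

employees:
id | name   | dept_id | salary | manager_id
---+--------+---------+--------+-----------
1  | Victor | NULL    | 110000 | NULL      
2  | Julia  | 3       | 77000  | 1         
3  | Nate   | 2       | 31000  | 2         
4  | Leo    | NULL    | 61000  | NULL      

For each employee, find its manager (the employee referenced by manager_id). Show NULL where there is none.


This is a self-join: employees is joined to a second copy of itself, matching each row's manager_id to another row's id. Use LEFT JOIN so rows with manager_id=NULL are kept.
  - employee 1 (Victor): manager_id=NULL -> NULL
  - employee 2 (Julia): manager_id=1 -> Victor
  - employee 3 (Nate): manager_id=2 -> Julia
  - employee 4 (Leo): manager_id=NULL -> NULL

SQL:
SELECT a.name AS item, b.name AS manager
FROM employees a
LEFT JOIN employees b ON a.manager_id = b.id

Result:
item   | manager
-------+--------
Victor | NULL   
Julia  | Victor 
Nate   | Julia  
Leo    | NULL   


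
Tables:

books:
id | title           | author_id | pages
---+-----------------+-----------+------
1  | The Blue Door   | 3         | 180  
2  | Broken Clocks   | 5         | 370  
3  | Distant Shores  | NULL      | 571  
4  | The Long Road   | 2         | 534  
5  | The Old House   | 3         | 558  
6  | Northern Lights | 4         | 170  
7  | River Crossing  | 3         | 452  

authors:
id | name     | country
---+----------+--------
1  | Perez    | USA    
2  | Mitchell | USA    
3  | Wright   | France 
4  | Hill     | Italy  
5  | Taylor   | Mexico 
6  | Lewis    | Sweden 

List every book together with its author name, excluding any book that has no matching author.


INNER JOIN keeps only books rows whose author_id matches an id in authors. Walk through each book:
  - book 1 (The Blue Door): author_id=3 -> matches Wright
  - book 2 (Broken Clocks): author_id=5 -> matches Taylor
  - book 3 (Distant Shores): author_id=NULL, no match -> dropped
  - book 4 (The Long Road): author_id=2 -> matches Mitchell
  - book 5 (The Old House): author_id=3 -> matches Wright
  - book 6 (Northern Lights): author_id=4 -> matches Hill
  - book 7 (River Crossing): author_id=3 -> matches Wright
So 1 of 7 rows is dropped.

SQL:
SELECT a.title, b.name AS author
FROM books a
INNER JOIN authors b ON a.author_id = b.id

Result:
title           | author  
----------------+---------
The Blue Door   | Wright  
Broken Clocks   | Taylor  
The Long Road   | Mitchell
The Old House   | Wright  
Northern Lights | Hill    
River Crossing  | Wright  


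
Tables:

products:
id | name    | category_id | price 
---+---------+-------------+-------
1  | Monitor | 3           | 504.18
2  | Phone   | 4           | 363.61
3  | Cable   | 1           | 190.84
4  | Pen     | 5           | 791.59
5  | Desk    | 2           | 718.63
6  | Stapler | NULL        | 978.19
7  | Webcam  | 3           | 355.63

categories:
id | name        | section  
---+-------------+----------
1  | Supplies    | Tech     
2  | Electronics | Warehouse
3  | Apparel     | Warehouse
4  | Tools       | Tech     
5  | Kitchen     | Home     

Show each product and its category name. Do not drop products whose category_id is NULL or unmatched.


LEFT JOIN keeps every row from products (the left table); where category_id has no match in categories, the category columns become NULL. Walk through each product:
  - product 1 (Monitor): category_id=3 -> matches Apparel
  - product 2 (Phone): category_id=4 -> matches Tools
  - product 3 (Cable): category_id=1 -> matches Supplies
  - product 4 (Pen): category_id=5 -> matches Kitchen
  - product 5 (Desk): category_id=2 -> matches Electronics
  - product 6 (Stapler): category_id=NULL, no match -> kept with NULL
  - product 7 (Webcam): category_id=3 -> matches Apparel
All 7 rows appear; 1 has NULL category.

SQL:
SELECT a.name, b.name AS category
FROM products a
LEFT JOIN categories b ON a.category_id = b.id

Result:
name    | category   
--------+------------
Monitor | Apparel    
Phone   | Tools      
Cable   | Supplies   
Pen     | Kitchen    
Desk    | Electronics
Stapler | NULL       
Webcam  | Apparel    


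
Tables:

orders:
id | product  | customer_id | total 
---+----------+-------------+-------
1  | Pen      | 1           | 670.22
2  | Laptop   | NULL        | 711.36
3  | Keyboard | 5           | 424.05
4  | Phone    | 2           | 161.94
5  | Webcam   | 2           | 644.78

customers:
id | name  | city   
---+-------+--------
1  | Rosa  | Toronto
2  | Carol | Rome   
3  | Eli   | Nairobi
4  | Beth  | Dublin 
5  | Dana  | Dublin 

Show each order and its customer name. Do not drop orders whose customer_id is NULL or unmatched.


LEFT JOIN keeps every row from orders (the left table); where customer_id has no match in customers, the customer columns become NULL. Walk through each order:
  - order 1 (Pen): customer_id=1 -> matches Rosa
  - order 2 (Laptop): customer_id=NULL, no match -> kept with NULL
  - order 3 (Keyboard): customer_id=5 -> matches Dana
  - order 4 (Phone): customer_id=2 -> matches Carol
  - order 5 (Webcam): customer_id=2 -> matches Carol
All 5 rows appear; 1 has NULL customer.

SQL:
SELECT a.product, b.name AS customer
FROM orders a
LEFT JOIN customers b ON a.customer_id = b.id

Result:
product  | customer
---------+---------
Pen      | Rosa    
Laptop   | NULL    
Keyboard | Dana    
Phone    | Carol   
Webcam   | Carol   


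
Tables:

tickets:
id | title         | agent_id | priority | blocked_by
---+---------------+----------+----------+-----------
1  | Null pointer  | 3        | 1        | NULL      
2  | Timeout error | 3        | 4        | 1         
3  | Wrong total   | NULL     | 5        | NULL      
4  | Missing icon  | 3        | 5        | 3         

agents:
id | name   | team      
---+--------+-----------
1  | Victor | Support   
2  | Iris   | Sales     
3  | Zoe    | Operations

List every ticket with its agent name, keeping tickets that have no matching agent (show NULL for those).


LEFT JOIN keeps every row from tickets (the left table); where agent_id has no match in agents, the agent columns become NULL. Walk through each ticket:
  - ticket 1 (Null pointer): agent_id=3 -> matches Zoe
  - ticket 2 (Timeout error): agent_id=3 -> matches Zoe
  - ticket 3 (Wrong total): agent_id=NULL, no match -> kept with NULL
  - ticket 4 (Missing icon): agent_id=3 -> matches Zoe
All 4 rows appear; 1 has NULL agent.

SQL:
SELECT a.title, b.name AS agent
FROM tickets a
LEFT JOIN agents b ON a.agent_id = b.id

Result:
title         | agent
--------------+------
Null pointer  | Zoe  
Timeout error | Zoe  
Wrong total   | NULL 
Missing icon  | Zoe  


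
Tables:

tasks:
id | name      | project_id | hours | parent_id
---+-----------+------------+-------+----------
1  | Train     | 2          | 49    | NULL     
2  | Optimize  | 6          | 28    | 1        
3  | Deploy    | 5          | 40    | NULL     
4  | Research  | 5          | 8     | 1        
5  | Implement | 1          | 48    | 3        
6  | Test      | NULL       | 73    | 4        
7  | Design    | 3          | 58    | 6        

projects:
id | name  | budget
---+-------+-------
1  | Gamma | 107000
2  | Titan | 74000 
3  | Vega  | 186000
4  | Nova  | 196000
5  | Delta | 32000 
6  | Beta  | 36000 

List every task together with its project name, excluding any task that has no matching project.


INNER JOIN keeps only tasks rows whose project_id matches an id in projects. Walk through each task:
  - task 1 (Train): project_id=2 -> matches Titan
  - task 2 (Optimize): project_id=6 -> matches Beta
  - task 3 (Deploy): project_id=5 -> matches Delta
  - task 4 (Research): project_id=5 -> matches Delta
  - task 5 (Implement): project_id=1 -> matches Gamma
  - task 6 (Test): project_id=NULL, no match -> dropped
  - task 7 (Design): project_id=3 -> matches Vega
So 1 of 7 rows is dropped.

SQL:
SELECT a.name, b.name AS project
FROM tasks a
INNER JOIN projects b ON a.project_id = b.id

Result:
name      | project
----------+--------
Train     | Titan  
Optimize  | Beta   
Deploy    | Delta  
Research  | Delta  
Implement | Gamma  
Design    | Vega   


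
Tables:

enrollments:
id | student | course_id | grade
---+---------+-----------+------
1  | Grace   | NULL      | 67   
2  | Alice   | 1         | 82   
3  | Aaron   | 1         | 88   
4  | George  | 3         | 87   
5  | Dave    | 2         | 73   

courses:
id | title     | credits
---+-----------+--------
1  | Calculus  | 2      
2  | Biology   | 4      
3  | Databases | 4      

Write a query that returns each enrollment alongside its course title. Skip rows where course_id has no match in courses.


INNER JOIN keeps only enrollments rows whose course_id matches an id in courses. Walk through each enrollment:
  - enrollment 1 (Grace): course_id=NULL, no match -> dropped
  - enrollment 2 (Alice): course_id=1 -> matches Calculus
  - enrollment 3 (Aaron): course_id=1 -> matches Calculus
  - enrollment 4 (George): course_id=3 -> matches Databases
  - enrollment 5 (Dave): course_id=2 -> matches Biology
So 1 of 5 rows is dropped.

SQL:
SELECT a.student, b.title AS course
FROM enrollments a
INNER JOIN courses b ON a.course_id = b.id

Result:
student | course   
--------+----------
Alice   | Calculus 
Aaron   | Calculus 
George  | Databases
Dave    | Biology  


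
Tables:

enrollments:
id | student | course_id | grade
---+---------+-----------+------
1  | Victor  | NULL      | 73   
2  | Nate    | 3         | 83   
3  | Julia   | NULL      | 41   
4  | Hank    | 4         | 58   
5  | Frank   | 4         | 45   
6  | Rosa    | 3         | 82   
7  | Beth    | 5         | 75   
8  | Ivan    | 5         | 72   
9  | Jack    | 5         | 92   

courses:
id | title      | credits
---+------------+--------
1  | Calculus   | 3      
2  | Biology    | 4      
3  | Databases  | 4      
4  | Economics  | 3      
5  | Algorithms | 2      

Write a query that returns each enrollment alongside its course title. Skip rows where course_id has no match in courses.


INNER JOIN keeps only enrollments rows whose course_id matches an id in courses. Walk through each enrollment:
  - enrollment 1 (Victor): course_id=NULL, no match -> dropped
  - enrollment 2 (Nate): course_id=3 -> matches Databases
  - enrollment 3 (Julia): course_id=NULL, no match -> dropped
  - enrollment 4 (Hank): course_id=4 -> matches Economics
  - enrollment 5 (Frank): course_id=4 -> matches Economics
  - enrollment 6 (Rosa): course_id=3 -> matches Databases
  - enrollment 7 (Beth): course_id=5 -> matches Algorithms
  - enrollment 8 (Ivan): course_id=5 -> matches Algorithms
  - enrollment 9 (Jack): course_id=5 -> matches Algorithms
So 2 of 9 rows are dropped.

SQL:
SELECT a.student, b.title AS course
FROM enrollments a
INNER JOIN courses b ON a.course_id = b.id

Result:
student | course    
--------+-----------
Nate    | Databases 
Hank    | Economics 
Frank   | Economics 
Rosa    | Databases 
Beth    | Algorithms
Ivan    | Algorithms
Jack    | Algorithms


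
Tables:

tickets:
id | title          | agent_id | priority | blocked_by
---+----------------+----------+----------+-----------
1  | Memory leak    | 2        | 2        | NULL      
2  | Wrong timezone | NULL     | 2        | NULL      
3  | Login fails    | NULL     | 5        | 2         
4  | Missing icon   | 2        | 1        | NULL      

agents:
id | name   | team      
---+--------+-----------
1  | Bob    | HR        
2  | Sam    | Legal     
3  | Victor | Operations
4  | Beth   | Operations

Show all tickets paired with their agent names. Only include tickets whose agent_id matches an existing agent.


INNER JOIN keeps only tickets rows whose agent_id matches an id in agents. Walk through each ticket:
  - ticket 1 (Memory leak): agent_id=2 -> matches Sam
  - ticket 2 (Wrong timezone): agent_id=NULL, no match -> dropped
  - ticket 3 (Login fails): agent_id=NULL, no match -> dropped
  - ticket 4 (Missing icon): agent_id=2 -> matches Sam
So 2 of 4 rows are dropped.

SQL:
SELECT a.title, b.name AS agent
FROM tickets a
INNER JOIN agents b ON a.agent_id = b.id

Result:
title        | agent
-------------+------
Memory leak  | Sam  
Missing icon | Sam  


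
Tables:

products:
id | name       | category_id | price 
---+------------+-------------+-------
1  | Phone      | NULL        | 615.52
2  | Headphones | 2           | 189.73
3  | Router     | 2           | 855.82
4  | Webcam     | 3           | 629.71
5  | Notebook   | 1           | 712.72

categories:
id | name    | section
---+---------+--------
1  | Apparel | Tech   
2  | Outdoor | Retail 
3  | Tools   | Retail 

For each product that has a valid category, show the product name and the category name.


INNER JOIN keeps only products rows whose category_id matches an id in categories. Walk through each product:
  - product 1 (Phone): category_id=NULL, no match -> dropped
  - product 2 (Headphones): category_id=2 -> matches Outdoor
  - product 3 (Router): category_id=2 -> matches Outdoor
  - product 4 (Webcam): category_id=3 -> matches Tools
  - product 5 (Notebook): category_id=1 -> matches Apparel
So 1 of 5 rows is dropped.

SQL:
SELECT a.name, b.name AS category
FROM products a
INNER JOIN categories b ON a.category_id = b.id

Result:
name       | category
-----------+---------
Headphones | Outdoor 
Router     | Outdoor 
Webcam     | Tools   
Notebook   | Apparel 


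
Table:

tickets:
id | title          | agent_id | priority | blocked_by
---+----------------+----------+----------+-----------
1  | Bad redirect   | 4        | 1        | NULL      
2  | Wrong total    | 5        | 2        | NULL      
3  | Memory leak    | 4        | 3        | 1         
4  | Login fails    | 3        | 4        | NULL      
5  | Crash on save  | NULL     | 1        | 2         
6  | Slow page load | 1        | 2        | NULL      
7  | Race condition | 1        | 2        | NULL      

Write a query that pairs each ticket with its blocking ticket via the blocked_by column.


This is a self-join: tickets is joined to a second copy of itself, matching each row's blocked_by to another row's id. Use LEFT JOIN so rows with blocked_by=NULL are kept.
  - ticket 1 (Bad redirect): blocked_by=NULL -> NULL
  - ticket 2 (Wrong total): blocked_by=NULL -> NULL
  - ticket 3 (Memory leak): blocked_by=1 -> Bad redirect
  - ticket 4 (Login fails): blocked_by=NULL -> NULL
  - ticket 5 (Crash on save): blocked_by=2 -> Wrong total
  - ticket 6 (Slow page load): blocked_by=NULL -> NULL
  - ticket 7 (Race condition): blocked_by=NULL -> NULL

SQL:
SELECT a.title AS item, b.title AS blocked_by
FROM tickets a
LEFT JOIN tickets b ON a.blocked_by = b.id

Result:
item           | blocked_by  
---------------+-------------
Bad redirect   | NULL        
Wrong total    | NULL        
Memory leak    | Bad redirect
Login fails    | NULL        
Crash on save  | Wrong total 
Slow page load | NULL        
Race condition | NULL        


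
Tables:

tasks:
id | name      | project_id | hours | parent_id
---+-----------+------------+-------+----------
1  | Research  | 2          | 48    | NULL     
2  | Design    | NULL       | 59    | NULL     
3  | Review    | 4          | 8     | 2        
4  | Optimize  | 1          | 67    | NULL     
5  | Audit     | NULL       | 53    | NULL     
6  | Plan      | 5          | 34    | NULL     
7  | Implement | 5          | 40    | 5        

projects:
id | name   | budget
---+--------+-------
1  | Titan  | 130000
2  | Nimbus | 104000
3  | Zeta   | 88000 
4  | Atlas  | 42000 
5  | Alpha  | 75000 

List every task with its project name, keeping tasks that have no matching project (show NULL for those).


LEFT JOIN keeps every row from tasks (the left table); where project_id has no match in projects, the project columns become NULL. Walk through each task:
  - task 1 (Research): project_id=2 -> matches Nimbus
  - task 2 (Design): project_id=NULL, no match -> kept with NULL
  - task 3 (Review): project_id=4 -> matches Atlas
  - task 4 (Optimize): project_id=1 -> matches Titan
  - task 5 (Audit): project_id=NULL, no match -> kept with NULL
  - task 6 (Plan): project_id=5 -> matches Alpha
  - task 7 (Implement): project_id=5 -> matches Alpha
All 7 rows appear; 2 have NULL project.

SQL:
SELECT a.name, b.name AS project
FROM tasks a
LEFT JOIN projects b ON a.project_id = b.id

Result:
name      | project
----------+--------
Research  | Nimbus 
Design    | NULL   
Review    | Atlas  
Optimize  | Titan  
Audit     | NULL   
Plan      | Alpha  
Implement | Alpha  


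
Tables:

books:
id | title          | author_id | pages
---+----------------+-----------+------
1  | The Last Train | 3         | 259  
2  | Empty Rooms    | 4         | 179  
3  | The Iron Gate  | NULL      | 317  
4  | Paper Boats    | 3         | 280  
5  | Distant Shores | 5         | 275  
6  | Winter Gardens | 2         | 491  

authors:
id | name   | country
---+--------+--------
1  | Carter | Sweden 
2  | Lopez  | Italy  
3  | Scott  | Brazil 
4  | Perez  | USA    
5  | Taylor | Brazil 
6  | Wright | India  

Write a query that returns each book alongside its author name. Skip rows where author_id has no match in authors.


INNER JOIN keeps only books rows whose author_id matches an id in authors. Walk through each book:
  - book 1 (The Last Train): author_id=3 -> matches Scott
  - book 2 (Empty Rooms): author_id=4 -> matches Perez
  - book 3 (The Iron Gate): author_id=NULL, no match -> dropped
  - book 4 (Paper Boats): author_id=3 -> matches Scott
  - book 5 (Distant Shores): author_id=5 -> matches Taylor
  - book 6 (Winter Gardens): author_id=2 -> matches Lopez
So 1 of 6 rows is dropped.

SQL:
SELECT a.title, b.name AS author
FROM books a
INNER JOIN authors b ON a.author_id = b.id

Result:
title          | author
---------------+-------
The Last Train | Scott 
Empty Rooms    | Perez 
Paper Boats    | Scott 
Distant Shores | Taylor
Winter Gardens | Lopez 


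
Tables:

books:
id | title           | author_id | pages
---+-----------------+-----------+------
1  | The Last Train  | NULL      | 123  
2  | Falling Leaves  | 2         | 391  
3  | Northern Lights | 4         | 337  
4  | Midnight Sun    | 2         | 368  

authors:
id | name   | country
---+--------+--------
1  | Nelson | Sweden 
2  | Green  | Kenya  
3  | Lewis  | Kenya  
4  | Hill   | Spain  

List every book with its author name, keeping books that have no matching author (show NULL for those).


LEFT JOIN keeps every row from books (the left table); where author_id has no match in authors, the author columns become NULL. Walk through each book:
  - book 1 (The Last Train): author_id=NULL, no match -> kept with NULL
  - book 2 (Falling Leaves): author_id=2 -> matches Green
  - book 3 (Northern Lights): author_id=4 -> matches Hill
  - book 4 (Midnight Sun): author_id=2 -> matches Green
All 4 rows appear; 1 has NULL author.

SQL:
SELECT a.title, b.name AS author
FROM books a
LEFT JOIN authors b ON a.author_id = b.id

Result:
title           | author
----------------+-------
The Last Train  | NULL  
Falling Leaves  | Green 
Northern Lights | Hill  
Midnight Sun    | Green 


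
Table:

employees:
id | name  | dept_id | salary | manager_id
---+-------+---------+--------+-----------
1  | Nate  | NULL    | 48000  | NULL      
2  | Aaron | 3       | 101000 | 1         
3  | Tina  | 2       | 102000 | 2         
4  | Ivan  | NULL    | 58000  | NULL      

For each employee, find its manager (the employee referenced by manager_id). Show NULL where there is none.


This is a self-join: employees is joined to a second copy of itself, matching each row's manager_id to another row's id. Use LEFT JOIN so rows with manager_id=NULL are kept.
  - employee 1 (Nate): manager_id=NULL -> NULL
  - employee 2 (Aaron): manager_id=1 -> Nate
  - employee 3 (Tina): manager_id=2 -> Aaron
  - employee 4 (Ivan): manager_id=NULL -> NULL

SQL:
SELECT a.name AS item, b.name AS manager
FROM employees a
LEFT JOIN employees b ON a.manager_id = b.id

Result:
item  | manager
------+--------
Nate  | NULL   
Aaron | Nate   
Tina  | Aaron  
Ivan  | NULL   


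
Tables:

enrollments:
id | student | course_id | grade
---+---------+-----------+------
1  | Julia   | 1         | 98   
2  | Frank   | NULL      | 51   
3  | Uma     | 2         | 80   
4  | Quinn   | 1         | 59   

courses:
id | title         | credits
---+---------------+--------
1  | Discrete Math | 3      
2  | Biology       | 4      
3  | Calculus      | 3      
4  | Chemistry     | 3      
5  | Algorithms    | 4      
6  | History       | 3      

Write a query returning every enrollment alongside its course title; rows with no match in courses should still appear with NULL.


LEFT JOIN keeps every row from enrollments (the left table); where course_id has no match in courses, the course columns become NULL. Walk through each enrollment:
  - enrollment 1 (Julia): course_id=1 -> matches Discrete Math
  - enrollment 2 (Frank): course_id=NULL, no match -> kept with NULL
  - enrollment 3 (Uma): course_id=2 -> matches Biology
  - enrollment 4 (Quinn): course_id=1 -> matches Discrete Math
All 4 rows appear; 1 has NULL course.

SQL:
SELECT a.student, b.title AS course
FROM enrollments a
LEFT JOIN courses b ON a.course_id = b.id

Result:
student | course       
--------+--------------
Julia   | Discrete Math
Frank   | NULL         
Uma     | Biology      
Quinn   | Discrete Math


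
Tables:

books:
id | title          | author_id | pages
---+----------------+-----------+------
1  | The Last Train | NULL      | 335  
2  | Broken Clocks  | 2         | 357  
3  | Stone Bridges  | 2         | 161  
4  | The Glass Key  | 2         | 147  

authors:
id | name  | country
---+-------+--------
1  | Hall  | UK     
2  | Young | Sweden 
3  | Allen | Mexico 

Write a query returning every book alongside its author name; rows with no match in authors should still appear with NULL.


LEFT JOIN keeps every row from books (the left table); where author_id has no match in authors, the author columns become NULL. Walk through each book:
  - book 1 (The Last Train): author_id=NULL, no match -> kept with NULL
  - book 2 (Broken Clocks): author_id=2 -> matches Young
  - book 3 (Stone Bridges): author_id=2 -> matches Young
  - book 4 (The Glass Key): author_id=2 -> matches Young
All 4 rows appear; 1 has NULL author.

SQL:
SELECT a.title, b.name AS author
FROM books a
LEFT JOIN authors b ON a.author_id = b.id

Result:
title          | author
---------------+-------
The Last Train | NULL  
Broken Clocks  | Young 
Stone Bridges  | Young 
The Glass Key  | Young 


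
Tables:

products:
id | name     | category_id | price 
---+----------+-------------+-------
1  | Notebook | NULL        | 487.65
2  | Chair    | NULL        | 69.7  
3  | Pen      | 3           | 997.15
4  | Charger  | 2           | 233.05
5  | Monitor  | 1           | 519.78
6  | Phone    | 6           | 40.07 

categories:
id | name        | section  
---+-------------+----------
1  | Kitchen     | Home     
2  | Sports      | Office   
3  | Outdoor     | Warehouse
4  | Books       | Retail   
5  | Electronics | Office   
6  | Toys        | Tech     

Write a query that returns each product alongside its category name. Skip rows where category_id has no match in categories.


INNER JOIN keeps only products rows whose category_id matches an id in categories. Walk through each product:
  - product 1 (Notebook): category_id=NULL, no match -> dropped
  - product 2 (Chair): category_id=NULL, no match -> dropped
  - product 3 (Pen): category_id=3 -> matches Outdoor
  - product 4 (Charger): category_id=2 -> matches Sports
  - product 5 (Monitor): category_id=1 -> matches Kitchen
  - product 6 (Phone): category_id=6 -> matches Toys
So 2 of 6 rows are dropped.

SQL:
SELECT a.name, b.name AS category
FROM products a
INNER JOIN categories b ON a.category_id = b.id

Result:
name    | category
--------+---------
Pen     | Outdoor 
Charger | Sports  
Monitor | Kitchen 
Phone   | Toys    


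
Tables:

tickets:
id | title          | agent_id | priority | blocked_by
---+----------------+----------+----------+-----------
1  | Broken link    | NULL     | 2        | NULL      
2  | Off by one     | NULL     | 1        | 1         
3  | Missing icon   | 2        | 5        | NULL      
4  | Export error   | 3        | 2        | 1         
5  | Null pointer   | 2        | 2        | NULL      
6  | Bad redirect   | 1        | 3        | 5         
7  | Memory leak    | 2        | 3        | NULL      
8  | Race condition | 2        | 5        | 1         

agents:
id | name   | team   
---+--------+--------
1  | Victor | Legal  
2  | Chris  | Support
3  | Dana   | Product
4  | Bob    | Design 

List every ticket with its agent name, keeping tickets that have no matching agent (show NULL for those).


LEFT JOIN keeps every row from tickets (the left table); where agent_id has no match in agents, the agent columns become NULL. Walk through each ticket:
  - ticket 1 (Broken link): agent_id=NULL, no match -> kept with NULL
  - ticket 2 (Off by one): agent_id=NULL, no match -> kept with NULL
  - ticket 3 (Missing icon): agent_id=2 -> matches Chris
  - ticket 4 (Export error): agent_id=3 -> matches Dana
  - ticket 5 (Null pointer): agent_id=2 -> matches Chris
  - ticket 6 (Bad redirect): agent_id=1 -> matches Victor
  - ticket 7 (Memory leak): agent_id=2 -> matches Chris
  - ticket 8 (Race condition): agent_id=2 -> matches Chris
All 8 rows appear; 2 have NULL agent.

SQL:
SELECT a.title, b.name AS agent
FROM tickets a
LEFT JOIN agents b ON a.agent_id = b.id

Result:
title          | agent 
---------------+-------
Broken link    | NULL  
Off by one     | NULL  
Missing icon   | Chris 
Export error   | Dana  
Null pointer   | Chris 
Bad redirect   | Victor
Memory leak    | Chris 
Race condition | Chris 


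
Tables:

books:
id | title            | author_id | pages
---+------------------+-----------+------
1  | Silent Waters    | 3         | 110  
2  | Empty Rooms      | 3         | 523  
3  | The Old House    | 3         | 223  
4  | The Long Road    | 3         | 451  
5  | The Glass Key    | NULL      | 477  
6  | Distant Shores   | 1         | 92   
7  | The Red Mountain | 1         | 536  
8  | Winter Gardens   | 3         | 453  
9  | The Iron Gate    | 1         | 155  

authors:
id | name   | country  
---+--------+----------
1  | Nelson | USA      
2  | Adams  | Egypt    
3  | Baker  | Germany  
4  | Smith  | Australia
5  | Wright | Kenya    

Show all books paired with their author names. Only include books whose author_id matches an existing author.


INNER JOIN keeps only books rows whose author_id matches an id in authors. Walk through each book:
  - book 1 (Silent Waters): author_id=3 -> matches Baker
  - book 2 (Empty Rooms): author_id=3 -> matches Baker
  - book 3 (The Old House): author_id=3 -> matches Baker
  - book 4 (The Long Road): author_id=3 -> matches Baker
  - book 5 (The Glass Key): author_id=NULL, no match -> dropped
  - book 6 (Distant Shores): author_id=1 -> matches Nelson
  - book 7 (The Red Mountain): author_id=1 -> matches Nelson
  - book 8 (Winter Gardens): author_id=3 -> matches Baker
  - book 9 (The Iron Gate): author_id=1 -> matches Nelson
So 1 of 9 rows is dropped.

SQL:
SELECT a.title, b.name AS author
FROM books a
INNER JOIN authors b ON a.author_id = b.id

Result:
title            | author
-----------------+-------
Silent Waters    | Baker 
Empty Rooms      | Baker 
The Old House    | Baker 
The Long Road    | Baker 
Distant Shores   | Nelson
The Red Mountain | Nelson
Winter Gardens   | Baker 
The Iron Gate    | Nelson


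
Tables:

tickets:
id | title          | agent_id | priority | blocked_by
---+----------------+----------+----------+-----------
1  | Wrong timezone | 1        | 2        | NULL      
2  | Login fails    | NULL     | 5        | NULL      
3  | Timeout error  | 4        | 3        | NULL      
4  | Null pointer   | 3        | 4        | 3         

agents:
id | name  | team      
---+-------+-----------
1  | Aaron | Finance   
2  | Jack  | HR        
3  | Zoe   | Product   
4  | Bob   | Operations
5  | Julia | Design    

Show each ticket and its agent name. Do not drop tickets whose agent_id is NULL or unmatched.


LEFT JOIN keeps every row from tickets (the left table); where agent_id has no match in agents, the agent columns become NULL. Walk through each ticket:
  - ticket 1 (Wrong timezone): agent_id=1 -> matches Aaron
  - ticket 2 (Login fails): agent_id=NULL, no match -> kept with NULL
  - ticket 3 (Timeout error): agent_id=4 -> matches Bob
  - ticket 4 (Null pointer): agent_id=3 -> matches Zoe
All 4 rows appear; 1 has NULL agent.

SQL:
SELECT a.title, b.name AS agent
FROM tickets a
LEFT JOIN agents b ON a.agent_id = b.id

Result:
title          | agent
---------------+------
Wrong timezone | Aaron
Login fails    | NULL 
Timeout error  | Bob  
Null pointer   | Zoe  


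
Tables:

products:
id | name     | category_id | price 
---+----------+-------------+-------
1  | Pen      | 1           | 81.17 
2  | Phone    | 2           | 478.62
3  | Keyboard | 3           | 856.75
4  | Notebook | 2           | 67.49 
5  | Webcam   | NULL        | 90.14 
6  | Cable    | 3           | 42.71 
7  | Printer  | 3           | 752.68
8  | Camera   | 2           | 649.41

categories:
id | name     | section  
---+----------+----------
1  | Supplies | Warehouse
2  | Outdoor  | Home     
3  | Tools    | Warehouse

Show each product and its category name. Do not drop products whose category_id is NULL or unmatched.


LEFT JOIN keeps every row from products (the left table); where category_id has no match in categories, the category columns become NULL. Walk through each product:
  - product 1 (Pen): category_id=1 -> matches Supplies
  - product 2 (Phone): category_id=2 -> matches Outdoor
  - product 3 (Keyboard): category_id=3 -> matches Tools
  - product 4 (Notebook): category_id=2 -> matches Outdoor
  - product 5 (Webcam): category_id=NULL, no match -> kept with NULL
  - product 6 (Cable): category_id=3 -> matches Tools
  - product 7 (Printer): category_id=3 -> matches Tools
  - product 8 (Camera): category_id=2 -> matches Outdoor
All 8 rows appear; 1 has NULL category.

SQL:
SELECT a.name, b.name AS category
FROM products a
LEFT JOIN categories b ON a.category_id = b.id

Result:
name     | category
---------+---------
Pen      | Supplies
Phone    | Outdoor 
Keyboard | Tools   
Notebook | Outdoor 
Webcam   | NULL    
Cable    | Tools   
Printer  | Tools   
Camera   | Outdoor 


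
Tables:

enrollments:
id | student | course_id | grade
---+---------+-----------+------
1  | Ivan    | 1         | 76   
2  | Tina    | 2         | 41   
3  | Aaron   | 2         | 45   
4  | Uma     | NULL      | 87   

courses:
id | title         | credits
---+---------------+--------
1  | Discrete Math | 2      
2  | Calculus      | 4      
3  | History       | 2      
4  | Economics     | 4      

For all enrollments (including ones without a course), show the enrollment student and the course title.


LEFT JOIN keeps every row from enrollments (the left table); where course_id has no match in courses, the course columns become NULL. Walk through each enrollment:
  - enrollment 1 (Ivan): course_id=1 -> matches Discrete Math
  - enrollment 2 (Tina): course_id=2 -> matches Calculus
  - enrollment 3 (Aaron): course_id=2 -> matches Calculus
  - enrollment 4 (Uma): course_id=NULL, no match -> kept with NULL
All 4 rows appear; 1 has NULL course.

SQL:
SELECT a.student, b.title AS course
FROM enrollments a
LEFT JOIN courses b ON a.course_id = b.id

Result:
student | course       
--------+--------------
Ivan    | Discrete Math
Tina    | Calculus     
Aaron   | Calculus     
Uma     | NULL         


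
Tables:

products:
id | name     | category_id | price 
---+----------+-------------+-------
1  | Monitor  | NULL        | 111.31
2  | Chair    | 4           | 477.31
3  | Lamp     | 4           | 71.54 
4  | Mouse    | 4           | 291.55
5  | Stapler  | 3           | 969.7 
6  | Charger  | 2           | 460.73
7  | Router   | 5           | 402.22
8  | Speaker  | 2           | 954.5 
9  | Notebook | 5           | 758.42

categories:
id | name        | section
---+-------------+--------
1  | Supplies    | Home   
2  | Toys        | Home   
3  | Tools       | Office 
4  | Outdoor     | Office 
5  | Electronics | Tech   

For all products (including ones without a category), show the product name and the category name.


LEFT JOIN keeps every row from products (the left table); where category_id has no match in categories, the category columns become NULL. Walk through each product:
  - product 1 (Monitor): category_id=NULL, no match -> kept with NULL
  - product 2 (Chair): category_id=4 -> matches Outdoor
  - product 3 (Lamp): category_id=4 -> matches Outdoor
  - product 4 (Mouse): category_id=4 -> matches Outdoor
  - product 5 (Stapler): category_id=3 -> matches Tools
  - product 6 (Charger): category_id=2 -> matches Toys
  - product 7 (Router): category_id=5 -> matches Electronics
  - product 8 (Speaker): category_id=2 -> matches Toys
  - product 9 (Notebook): category_id=5 -> matches Electronics
All 9 rows appear; 1 has NULL category.

SQL:
SELECT a.name, b.name AS category
FROM products a
LEFT JOIN categories b ON a.category_id = b.id

Result:
name     | category   
---------+------------
Monitor  | NULL       
Chair    | Outdoor    
Lamp     | Outdoor    
Mouse    | Outdoor    
Stapler  | Tools      
Charger  | Toys       
Router   | Electronics
Speaker  | Toys       
Notebook | Electronics


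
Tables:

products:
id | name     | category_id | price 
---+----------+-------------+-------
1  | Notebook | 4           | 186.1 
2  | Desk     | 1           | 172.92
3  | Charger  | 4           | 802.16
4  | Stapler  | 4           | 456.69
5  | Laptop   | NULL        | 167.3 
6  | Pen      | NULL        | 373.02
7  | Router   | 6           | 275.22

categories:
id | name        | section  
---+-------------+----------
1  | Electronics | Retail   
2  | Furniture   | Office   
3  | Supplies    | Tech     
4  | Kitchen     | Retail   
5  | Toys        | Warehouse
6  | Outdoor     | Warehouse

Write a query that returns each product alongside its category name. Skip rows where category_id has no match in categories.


INNER JOIN keeps only products rows whose category_id matches an id in categories. Walk through each product:
  - product 1 (Notebook): category_id=4 -> matches Kitchen
  - product 2 (Desk): category_id=1 -> matches Electronics
  - product 3 (Charger): category_id=4 -> matches Kitchen
  - product 4 (Stapler): category_id=4 -> matches Kitchen
  - product 5 (Laptop): category_id=NULL, no match -> dropped
  - product 6 (Pen): category_id=NULL, no match -> dropped
  - product 7 (Router): category_id=6 -> matches Outdoor
So 2 of 7 rows are dropped.

SQL:
SELECT a.name, b.name AS category
FROM products a
INNER JOIN categories b ON a.category_id = b.id

Result:
name     | category   
---------+------------
Notebook | Kitchen    
Desk     | Electronics
Charger  | Kitchen    
Stapler  | Kitchen    
Router   | Outdoor    


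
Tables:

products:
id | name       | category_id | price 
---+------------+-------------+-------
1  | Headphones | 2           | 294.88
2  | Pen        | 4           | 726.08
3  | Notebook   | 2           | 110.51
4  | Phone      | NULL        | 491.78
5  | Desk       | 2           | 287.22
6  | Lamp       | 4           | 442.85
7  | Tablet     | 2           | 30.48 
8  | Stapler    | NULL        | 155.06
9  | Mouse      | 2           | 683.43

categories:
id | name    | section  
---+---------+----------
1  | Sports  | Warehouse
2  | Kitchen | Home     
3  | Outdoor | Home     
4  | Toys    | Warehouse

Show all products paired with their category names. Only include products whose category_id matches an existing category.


INNER JOIN keeps only products rows whose category_id matches an id in categories. Walk through each product:
  - product 1 (Headphones): category_id=2 -> matches Kitchen
  - product 2 (Pen): category_id=4 -> matches Toys
  - product 3 (Notebook): category_id=2 -> matches Kitchen
  - product 4 (Phone): category_id=NULL, no match -> dropped
  - product 5 (Desk): category_id=2 -> matches Kitchen
  - product 6 (Lamp): category_id=4 -> matches Toys
  - product 7 (Tablet): category_id=2 -> matches Kitchen
  - product 8 (Stapler): category_id=NULL, no match -> dropped
  - product 9 (Mouse): category_id=2 -> matches Kitchen
So 2 of 9 rows are dropped.

SQL:
SELECT a.name, b.name AS category
FROM products a
INNER JOIN categories b ON a.category_id = b.id

Result:
name       | category
-----------+---------
Headphones | Kitchen 
Pen        | Toys    
Notebook   | Kitchen 
Desk       | Kitchen 
Lamp       | Toys    
Tablet     | Kitchen 
Mouse      | Kitchen 


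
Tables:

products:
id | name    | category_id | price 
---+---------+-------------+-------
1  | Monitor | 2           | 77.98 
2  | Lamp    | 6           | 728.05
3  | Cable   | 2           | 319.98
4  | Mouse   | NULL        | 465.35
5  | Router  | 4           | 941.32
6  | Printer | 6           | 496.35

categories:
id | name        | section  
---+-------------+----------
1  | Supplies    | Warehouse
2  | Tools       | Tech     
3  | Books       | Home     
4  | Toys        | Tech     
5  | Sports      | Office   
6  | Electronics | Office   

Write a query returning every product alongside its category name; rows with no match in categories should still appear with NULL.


LEFT JOIN keeps every row from products (the left table); where category_id has no match in categories, the category columns become NULL. Walk through each product:
  - product 1 (Monitor): category_id=2 -> matches Tools
  - product 2 (Lamp): category_id=6 -> matches Electronics
  - product 3 (Cable): category_id=2 -> matches Tools
  - product 4 (Mouse): category_id=NULL, no match -> kept with NULL
  - product 5 (Router): category_id=4 -> matches Toys
  - product 6 (Printer): category_id=6 -> matches Electronics
All 6 rows appear; 1 has NULL category.

SQL:
SELECT a.name, b.name AS category
FROM products a
LEFT JOIN categories b ON a.category_id = b.id

Result:
name    | category   
--------+------------
Monitor | Tools      
Lamp    | Electronics
Cable   | Tools      
Mouse   | NULL       
Router  | Toys       
Printer | Electronics


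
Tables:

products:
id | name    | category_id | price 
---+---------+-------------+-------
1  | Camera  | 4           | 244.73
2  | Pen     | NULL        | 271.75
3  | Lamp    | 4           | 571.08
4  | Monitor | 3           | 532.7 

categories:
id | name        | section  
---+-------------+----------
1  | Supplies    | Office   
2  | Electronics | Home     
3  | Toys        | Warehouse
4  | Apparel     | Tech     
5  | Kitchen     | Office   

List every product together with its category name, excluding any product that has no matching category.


INNER JOIN keeps only products rows whose category_id matches an id in categories. Walk through each product:
  - product 1 (Camera): category_id=4 -> matches Apparel
  - product 2 (Pen): category_id=NULL, no match -> dropped
  - product 3 (Lamp): category_id=4 -> matches Apparel
  - product 4 (Monitor): category_id=3 -> matches Toys
So 1 of 4 rows is dropped.

SQL:
SELECT a.name, b.name AS category
FROM products a
INNER JOIN categories b ON a.category_id = b.id

Result:
name    | category
--------+---------
Camera  | Apparel 
Lamp    | Apparel 
Monitor | Toys    


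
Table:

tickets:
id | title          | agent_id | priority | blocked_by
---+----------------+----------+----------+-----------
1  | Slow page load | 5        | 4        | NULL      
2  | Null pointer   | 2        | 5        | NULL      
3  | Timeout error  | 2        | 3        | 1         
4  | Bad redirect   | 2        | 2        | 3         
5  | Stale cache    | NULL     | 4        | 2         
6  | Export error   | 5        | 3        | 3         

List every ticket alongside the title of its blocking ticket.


This is a self-join: tickets is joined to a second copy of itself, matching each row's blocked_by to another row's id. Use LEFT JOIN so rows with blocked_by=NULL are kept.
  - ticket 1 (Slow page load): blocked_by=NULL -> NULL
  - ticket 2 (Null pointer): blocked_by=NULL -> NULL
  - ticket 3 (Timeout error): blocked_by=1 -> Slow page load
  - ticket 4 (Bad redirect): blocked_by=3 -> Timeout error
  - ticket 5 (Stale cache): blocked_by=2 -> Null pointer
  - ticket 6 (Export error): blocked_by=3 -> Timeout error

SQL:
SELECT a.title AS item, b.title AS blocked_by
FROM tickets a
LEFT JOIN tickets b ON a.blocked_by = b.id

Result:
item           | blocked_by    
---------------+---------------
Slow page load | NULL          
Null pointer   | NULL          
Timeout error  | Slow page load
Bad redirect   | Timeout error 
Stale cache    | Null pointer  
Export error   | Timeout error 
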